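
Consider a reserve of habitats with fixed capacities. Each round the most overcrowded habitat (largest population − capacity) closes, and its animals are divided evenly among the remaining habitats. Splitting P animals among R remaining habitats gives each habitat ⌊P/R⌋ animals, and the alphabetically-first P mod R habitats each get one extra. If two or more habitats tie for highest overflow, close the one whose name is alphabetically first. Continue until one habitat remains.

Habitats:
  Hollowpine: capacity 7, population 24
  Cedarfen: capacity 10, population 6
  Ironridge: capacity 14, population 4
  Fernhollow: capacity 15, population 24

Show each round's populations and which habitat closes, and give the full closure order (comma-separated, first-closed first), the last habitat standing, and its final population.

Closure order: Hollowpine, Fernhollow, Cedarfen
Last habitat: Ironridge with 58 animals

Round 1: Cedarfen=6 Fernhollow=24 Hollowpine=24 Ironridge=4 → close Hollowpine (overflow 17)
  24÷3 = 8 each, +1 to first 0
Round 2: Cedarfen=14 Fernhollow=32 Ironridge=12 → close Fernhollow (overflow 17)
  32÷2 = 16 each, +1 to first 0
Round 3: Cedarfen=30 Ironridge=28 → close Cedarfen (overflow 20)
  30÷1 = 30 each, +1 to first 0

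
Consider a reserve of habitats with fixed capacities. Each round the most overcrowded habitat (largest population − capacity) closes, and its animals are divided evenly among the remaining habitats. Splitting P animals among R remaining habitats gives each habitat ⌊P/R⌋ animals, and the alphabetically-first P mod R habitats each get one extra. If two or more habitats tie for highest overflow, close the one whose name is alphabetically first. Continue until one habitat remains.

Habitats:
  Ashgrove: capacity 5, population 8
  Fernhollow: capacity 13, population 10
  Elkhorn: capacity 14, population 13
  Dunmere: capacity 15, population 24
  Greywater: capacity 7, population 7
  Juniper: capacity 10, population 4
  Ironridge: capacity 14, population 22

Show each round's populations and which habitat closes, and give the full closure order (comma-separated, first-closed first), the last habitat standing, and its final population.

Closure order: Dunmere, Ironridge, Ashgrove, Elkhorn, Greywater, Fernhollow
Last habitat: Juniper with 88 animals

Round 1: Ashgrove=8 Dunmere=24 Elkhorn=13 Fernhollow=10 Greywater=7 Ironridge=22 Juniper=4 → close Dunmere (overflow 9)
  24÷6 = 4 each, +1 to first 0
Round 2: Ashgrove=12 Elkhorn=17 Fernhollow=14 Greywater=11 Ironridge=26 Juniper=8 → close Ironridge (overflow 12)
  26÷5 = 5 each, +1 to first 1
Round 3: Ashgrove=18 Elkhorn=22 Fernhollow=19 Greywater=16 Juniper=13 → close Ashgrove (overflow 13)
  18÷4 = 4 each, +1 to first 2
Round 4: Elkhorn=27 Fernhollow=24 Greywater=20 Juniper=17 → close Elkhorn (overflow 13)
  27÷3 = 9 each, +1 to first 0
Round 5: Fernhollow=33 Greywater=29 Juniper=26 → close Greywater (overflow 22)
  29÷2 = 14 each, +1 to first 1
Round 6: Fernhollow=48 Juniper=40 → close Fernhollow (overflow 35)
  48÷1 = 48 each, +1 to first 0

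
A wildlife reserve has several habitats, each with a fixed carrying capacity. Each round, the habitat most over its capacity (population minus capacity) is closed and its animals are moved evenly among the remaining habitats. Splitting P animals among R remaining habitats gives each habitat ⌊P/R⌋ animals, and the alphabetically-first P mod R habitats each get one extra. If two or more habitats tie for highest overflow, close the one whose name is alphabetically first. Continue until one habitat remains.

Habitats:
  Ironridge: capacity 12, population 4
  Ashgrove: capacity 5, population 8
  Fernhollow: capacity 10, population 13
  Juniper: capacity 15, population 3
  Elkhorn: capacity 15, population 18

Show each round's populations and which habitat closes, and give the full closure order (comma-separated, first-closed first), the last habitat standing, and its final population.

Round 1: Ashgrove=8 Elkhorn=18 Fernhollow=13 Ironridge=4 Juniper=3 → close Ashgrove (overflow 3)
  8÷4 = 2 each, +1 to first 0
Round 2: Elkhorn=20 Fernhollow=15 Ironridge=6 Juniper=5 → close Elkhorn (overflow 5)
  20÷3 = 6 each, +1 to first 2
Round 3: Fernhollow=22 Ironridge=13 Juniper=11 → close Fernhollow (overflow 12)
  22÷2 = 11 each, +1 to first 0
Round 4: Ironridge=24 Juniper=22 → close Ironridge (overflow 12)
  24÷1 = 24 each, +1 to first 0

Closure order: Ashgrove, Elkhorn, Fernhollow, Ironridge
Last habitat: Juniper with 46 animals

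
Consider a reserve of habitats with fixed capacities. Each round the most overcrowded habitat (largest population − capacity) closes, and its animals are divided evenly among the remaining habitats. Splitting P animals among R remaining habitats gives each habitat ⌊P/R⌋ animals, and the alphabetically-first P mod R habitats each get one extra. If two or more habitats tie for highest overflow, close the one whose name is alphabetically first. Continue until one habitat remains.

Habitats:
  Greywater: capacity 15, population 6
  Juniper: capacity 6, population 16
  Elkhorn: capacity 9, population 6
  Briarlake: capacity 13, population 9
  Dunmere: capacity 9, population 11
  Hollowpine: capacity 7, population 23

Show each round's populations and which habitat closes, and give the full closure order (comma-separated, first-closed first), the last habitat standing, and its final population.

Closure order: Hollowpine, Juniper, Dunmere, Elkhorn, Briarlake
Last habitat: Greywater with 71 animals

Round 1: Briarlake=9 Dunmere=11 Elkhorn=6 Greywater=6 Hollowpine=23 Juniper=16 → close Hollowpine (overflow 16)
  23÷5 = 4 each, +1 to first 3
Round 2: Briarlake=14 Dunmere=16 Elkhorn=11 Greywater=10 Juniper=20 → close Juniper (overflow 14)
  20÷4 = 5 each, +1 to first 0
Round 3: Briarlake=19 Dunmere=21 Elkhorn=16 Greywater=15 → close Dunmere (overflow 12)
  21÷3 = 7 each, +1 to first 0
Round 4: Briarlake=26 Elkhorn=23 Greywater=22 → close Elkhorn (overflow 14)
  23÷2 = 11 each, +1 to first 1
Round 5: Briarlake=38 Greywater=33 → close Briarlake (overflow 25)
  38÷1 = 38 each, +1 to first 0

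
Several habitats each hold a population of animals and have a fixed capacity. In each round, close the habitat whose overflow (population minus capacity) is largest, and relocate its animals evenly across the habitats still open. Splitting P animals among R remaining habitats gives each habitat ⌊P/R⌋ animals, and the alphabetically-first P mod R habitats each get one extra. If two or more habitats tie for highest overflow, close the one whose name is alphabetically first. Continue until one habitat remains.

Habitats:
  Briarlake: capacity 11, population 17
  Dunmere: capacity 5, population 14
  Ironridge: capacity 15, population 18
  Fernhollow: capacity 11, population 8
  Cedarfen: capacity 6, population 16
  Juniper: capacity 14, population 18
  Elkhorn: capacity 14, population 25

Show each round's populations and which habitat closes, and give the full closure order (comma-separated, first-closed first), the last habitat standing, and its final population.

Closure order: Elkhorn, Cedarfen, Dunmere, Briarlake, Ironridge, Juniper
Last habitat: Fernhollow with 116 animals

Round 1: Briarlake=17 Cedarfen=16 Dunmere=14 Elkhorn=25 Fernhollow=8 Ironridge=18 Juniper=18 → close Elkhorn (overflow 11)
  25÷6 = 4 each, +1 to first 1
Round 2: Briarlake=22 Cedarfen=20 Dunmere=18 Fernhollow=12 Ironridge=22 Juniper=22 → close Cedarfen (overflow 14)
  20÷5 = 4 each, +1 to first 0
Round 3: Briarlake=26 Dunmere=22 Fernhollow=16 Ironridge=26 Juniper=26 → close Dunmere (overflow 17)
  22÷4 = 5 each, +1 to first 2
Round 4: Briarlake=32 Fernhollow=22 Ironridge=31 Juniper=31 → close Briarlake (overflow 21)
  32÷3 = 10 each, +1 to first 2
Round 5: Fernhollow=33 Ironridge=42 Juniper=41 → close Ironridge (overflow 27)
  42÷2 = 21 each, +1 to first 0
Round 6: Fernhollow=54 Juniper=62 → close Juniper (overflow 48)
  62÷1 = 62 each, +1 to first 0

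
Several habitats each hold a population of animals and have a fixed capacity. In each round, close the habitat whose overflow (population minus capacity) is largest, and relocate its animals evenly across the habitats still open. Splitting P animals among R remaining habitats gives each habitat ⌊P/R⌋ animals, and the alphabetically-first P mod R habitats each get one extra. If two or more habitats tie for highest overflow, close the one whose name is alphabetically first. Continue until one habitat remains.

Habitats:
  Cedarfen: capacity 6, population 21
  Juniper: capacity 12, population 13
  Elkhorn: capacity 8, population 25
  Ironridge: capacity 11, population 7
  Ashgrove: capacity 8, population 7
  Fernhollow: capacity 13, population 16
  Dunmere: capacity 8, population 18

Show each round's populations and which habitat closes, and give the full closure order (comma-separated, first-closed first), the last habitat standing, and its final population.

Round 1: Ashgrove=7 Cedarfen=21 Dunmere=18 Elkhorn=25 Fernhollow=16 Ironridge=7 Juniper=13 → close Elkhorn (overflow 17)
  25÷6 = 4 each, +1 to first 1
Round 2: Ashgrove=12 Cedarfen=25 Dunmere=22 Fernhollow=20 Ironridge=11 Juniper=17 → close Cedarfen (overflow 19)
  25÷5 = 5 each, +1 to first 0
Round 3: Ashgrove=17 Dunmere=27 Fernhollow=25 Ironridge=16 Juniper=22 → close Dunmere (overflow 19)
  27÷4 = 6 each, +1 to first 3
Round 4: Ashgrove=24 Fernhollow=32 Ironridge=23 Juniper=28 → close Fernhollow (overflow 19)
  32÷3 = 10 each, +1 to first 2
Round 5: Ashgrove=35 Ironridge=34 Juniper=38 → close Ashgrove (overflow 27)
  35÷2 = 17 each, +1 to first 1
Round 6: Ironridge=52 Juniper=55 → close Juniper (overflow 43)
  55÷1 = 55 each, +1 to first 0

Closure order: Elkhorn, Cedarfen, Dunmere, Fernhollow, Ashgrove, Juniper
Last habitat: Ironridge with 107 animals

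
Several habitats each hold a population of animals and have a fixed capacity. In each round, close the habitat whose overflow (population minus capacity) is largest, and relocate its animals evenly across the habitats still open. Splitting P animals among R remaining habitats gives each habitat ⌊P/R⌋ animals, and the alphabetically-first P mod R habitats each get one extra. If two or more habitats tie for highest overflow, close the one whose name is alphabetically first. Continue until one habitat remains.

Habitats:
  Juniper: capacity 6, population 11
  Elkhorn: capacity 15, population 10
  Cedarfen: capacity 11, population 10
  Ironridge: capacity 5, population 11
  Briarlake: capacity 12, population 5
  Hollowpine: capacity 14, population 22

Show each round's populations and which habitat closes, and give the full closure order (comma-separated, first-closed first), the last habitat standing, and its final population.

Closure order: Hollowpine, Ironridge, Juniper, Cedarfen, Briarlake
Last habitat: Elkhorn with 69 animals

Round 1: Briarlake=5 Cedarfen=10 Elkhorn=10 Hollowpine=22 Ironridge=11 Juniper=11 → close Hollowpine (overflow 8)
  22÷5 = 4 each, +1 to first 2
Round 2: Briarlake=10 Cedarfen=15 Elkhorn=14 Ironridge=15 Juniper=15 → close Ironridge (overflow 10)
  15÷4 = 3 each, +1 to first 3
Round 3: Briarlake=14 Cedarfen=19 Elkhorn=18 Juniper=18 → close Juniper (overflow 12)
  18÷3 = 6 each, +1 to first 0
Round 4: Briarlake=20 Cedarfen=25 Elkhorn=24 → close Cedarfen (overflow 14)
  25÷2 = 12 each, +1 to first 1
Round 5: Briarlake=33 Elkhorn=36 → close Briarlake (overflow 21)
  33÷1 = 33 each, +1 to first 0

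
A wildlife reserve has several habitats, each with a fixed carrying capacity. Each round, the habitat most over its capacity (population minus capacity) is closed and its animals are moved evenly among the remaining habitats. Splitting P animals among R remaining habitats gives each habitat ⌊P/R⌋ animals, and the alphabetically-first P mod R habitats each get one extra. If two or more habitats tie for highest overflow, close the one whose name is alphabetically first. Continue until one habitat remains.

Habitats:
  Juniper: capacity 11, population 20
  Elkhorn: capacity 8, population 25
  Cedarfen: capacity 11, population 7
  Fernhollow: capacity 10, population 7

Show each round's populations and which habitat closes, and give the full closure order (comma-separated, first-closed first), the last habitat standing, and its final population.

Round 1: Cedarfen=7 Elkhorn=25 Fernhollow=7 Juniper=20 → close Elkhorn (overflow 17)
  25÷3 = 8 each, +1 to first 1
Round 2: Cedarfen=16 Fernhollow=15 Juniper=28 → close Juniper (overflow 17)
  28÷2 = 14 each, +1 to first 0
Round 3: Cedarfen=30 Fernhollow=29 → close Cedarfen (overflow 19)
  30÷1 = 30 each, +1 to first 0

Closure order: Elkhorn, Juniper, Cedarfen
Last habitat: Fernhollow with 59 animals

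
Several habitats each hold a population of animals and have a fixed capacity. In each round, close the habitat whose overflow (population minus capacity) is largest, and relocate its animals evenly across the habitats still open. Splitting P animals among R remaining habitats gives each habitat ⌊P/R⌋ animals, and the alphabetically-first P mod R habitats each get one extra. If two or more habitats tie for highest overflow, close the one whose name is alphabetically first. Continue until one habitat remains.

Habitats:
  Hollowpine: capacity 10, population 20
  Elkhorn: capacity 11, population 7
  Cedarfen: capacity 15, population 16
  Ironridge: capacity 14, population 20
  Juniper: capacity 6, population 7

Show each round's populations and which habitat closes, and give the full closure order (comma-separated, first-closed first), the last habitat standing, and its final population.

Round 1: Cedarfen=16 Elkhorn=7 Hollowpine=20 Ironridge=20 Juniper=7 → close Hollowpine (overflow 10)
  20÷4 = 5 each, +1 to first 0
Round 2: Cedarfen=21 Elkhorn=12 Ironridge=25 Juniper=12 → close Ironridge (overflow 11)
  25÷3 = 8 each, +1 to first 1
Round 3: Cedarfen=30 Elkhorn=20 Juniper=20 → close Cedarfen (overflow 15)
  30÷2 = 15 each, +1 to first 0
Round 4: Elkhorn=35 Juniper=35 → close Juniper (overflow 29)
  35÷1 = 35 each, +1 to first 0

Closure order: Hollowpine, Ironridge, Cedarfen, Juniper
Last habitat: Elkhorn with 70 animals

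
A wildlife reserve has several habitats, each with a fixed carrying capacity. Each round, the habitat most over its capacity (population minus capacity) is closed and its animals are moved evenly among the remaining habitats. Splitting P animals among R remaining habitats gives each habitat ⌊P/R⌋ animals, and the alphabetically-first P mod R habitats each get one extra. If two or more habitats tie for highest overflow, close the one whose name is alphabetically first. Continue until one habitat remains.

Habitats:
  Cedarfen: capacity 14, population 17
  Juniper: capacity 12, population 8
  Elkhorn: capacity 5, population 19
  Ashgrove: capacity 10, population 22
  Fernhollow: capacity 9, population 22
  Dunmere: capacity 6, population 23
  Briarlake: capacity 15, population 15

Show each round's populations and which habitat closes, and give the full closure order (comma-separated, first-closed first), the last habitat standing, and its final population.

Round 1: Ashgrove=22 Briarlake=15 Cedarfen=17 Dunmere=23 Elkhorn=19 Fernhollow=22 Juniper=8 → close Dunmere (overflow 17)
  23÷6 = 3 each, +1 to first 5
Round 2: Ashgrove=26 Briarlake=19 Cedarfen=21 Elkhorn=23 Fernhollow=26 Juniper=11 → close Elkhorn (overflow 18)
  23÷5 = 4 each, +1 to first 3
Round 3: Ashgrove=31 Briarlake=24 Cedarfen=26 Fernhollow=30 Juniper=15 → close Ashgrove (overflow 21)
  31÷4 = 7 each, +1 to first 3
Round 4: Briarlake=32 Cedarfen=34 Fernhollow=38 Juniper=22 → close Fernhollow (overflow 29)
  38÷3 = 12 each, +1 to first 2
Round 5: Briarlake=45 Cedarfen=47 Juniper=34 → close Cedarfen (overflow 33)
  47÷2 = 23 each, +1 to first 1
Round 6: Briarlake=69 Juniper=57 → close Briarlake (overflow 54)
  69÷1 = 69 each, +1 to first 0

Closure order: Dunmere, Elkhorn, Ashgrove, Fernhollow, Cedarfen, Briarlake
Last habitat: Juniper with 126 animals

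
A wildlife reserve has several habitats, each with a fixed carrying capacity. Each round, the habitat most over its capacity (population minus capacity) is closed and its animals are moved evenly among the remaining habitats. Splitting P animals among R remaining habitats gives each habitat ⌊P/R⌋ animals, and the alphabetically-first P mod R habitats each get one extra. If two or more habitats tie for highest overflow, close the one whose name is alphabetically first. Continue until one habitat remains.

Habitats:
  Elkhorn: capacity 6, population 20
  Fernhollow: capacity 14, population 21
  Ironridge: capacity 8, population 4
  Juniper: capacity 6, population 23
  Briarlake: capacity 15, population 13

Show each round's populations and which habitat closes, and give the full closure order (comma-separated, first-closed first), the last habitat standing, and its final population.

Round 1: Briarlake=13 Elkhorn=20 Fernhollow=21 Ironridge=4 Juniper=23 → close Juniper (overflow 17)
  23÷4 = 5 each, +1 to first 3
Round 2: Briarlake=19 Elkhorn=26 Fernhollow=27 Ironridge=9 → close Elkhorn (overflow 20)
  26÷3 = 8 each, +1 to first 2
Round 3: Briarlake=28 Fernhollow=36 Ironridge=17 → close Fernhollow (overflow 22)
  36÷2 = 18 each, +1 to first 0
Round 4: Briarlake=46 Ironridge=35 → close Briarlake (overflow 31)
  46÷1 = 46 each, +1 to first 0

Closure order: Juniper, Elkhorn, Fernhollow, Briarlake
Last habitat: Ironridge with 81 animals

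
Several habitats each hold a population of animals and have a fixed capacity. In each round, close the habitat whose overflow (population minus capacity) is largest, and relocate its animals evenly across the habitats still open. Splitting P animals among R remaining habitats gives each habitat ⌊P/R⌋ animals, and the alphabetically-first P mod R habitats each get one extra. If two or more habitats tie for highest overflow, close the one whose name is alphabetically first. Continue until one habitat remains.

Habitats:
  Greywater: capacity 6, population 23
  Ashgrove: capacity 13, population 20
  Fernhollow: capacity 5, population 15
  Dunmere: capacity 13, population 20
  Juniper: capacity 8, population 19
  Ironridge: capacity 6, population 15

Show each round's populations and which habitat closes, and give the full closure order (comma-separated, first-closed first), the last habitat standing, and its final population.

Closure order: Greywater, Fernhollow, Juniper, Ashgrove, Ironridge
Last habitat: Dunmere with 112 animals

Round 1: Ashgrove=20 Dunmere=20 Fernhollow=15 Greywater=23 Ironridge=15 Juniper=19 → close Greywater (overflow 17)
  23÷5 = 4 each, +1 to first 3
Round 2: Ashgrove=25 Dunmere=25 Fernhollow=20 Ironridge=19 Juniper=23 → close Fernhollow (overflow 15)
  20÷4 = 5 each, +1 to first 0
Round 3: Ashgrove=30 Dunmere=30 Ironridge=24 Juniper=28 → close Juniper (overflow 20)
  28÷3 = 9 each, +1 to first 1
Round 4: Ashgrove=40 Dunmere=39 Ironridge=33 → close Ashgrove (overflow 27)
  40÷2 = 20 each, +1 to first 0
Round 5: Dunmere=59 Ironridge=53 → close Ironridge (overflow 47)
  53÷1 = 53 each, +1 to first 0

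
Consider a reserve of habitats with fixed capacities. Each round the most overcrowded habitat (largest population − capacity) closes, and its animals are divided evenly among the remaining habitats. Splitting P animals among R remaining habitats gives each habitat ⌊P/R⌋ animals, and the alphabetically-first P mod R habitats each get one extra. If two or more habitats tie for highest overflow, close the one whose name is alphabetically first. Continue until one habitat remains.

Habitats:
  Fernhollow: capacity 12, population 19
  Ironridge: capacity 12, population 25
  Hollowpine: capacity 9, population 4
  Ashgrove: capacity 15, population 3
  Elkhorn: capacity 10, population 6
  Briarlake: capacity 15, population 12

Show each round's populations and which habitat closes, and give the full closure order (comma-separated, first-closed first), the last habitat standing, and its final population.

Round 1: Ashgrove=3 Briarlake=12 Elkhorn=6 Fernhollow=19 Hollowpine=4 Ironridge=25 → close Ironridge (overflow 13)
  25÷5 = 5 each, +1 to first 0
Round 2: Ashgrove=8 Briarlake=17 Elkhorn=11 Fernhollow=24 Hollowpine=9 → close Fernhollow (overflow 12)
  24÷4 = 6 each, +1 to first 0
Round 3: Ashgrove=14 Briarlake=23 Elkhorn=17 Hollowpine=15 → close Briarlake (overflow 8)
  23÷3 = 7 each, +1 to first 2
Round 4: Ashgrove=22 Elkhorn=25 Hollowpine=22 → close Elkhorn (overflow 15)
  25÷2 = 12 each, +1 to first 1
Round 5: Ashgrove=35 Hollowpine=34 → close Hollowpine (overflow 25)
  34÷1 = 34 each, +1 to first 0

Closure order: Ironridge, Fernhollow, Briarlake, Elkhorn, Hollowpine
Last habitat: Ashgrove with 69 animals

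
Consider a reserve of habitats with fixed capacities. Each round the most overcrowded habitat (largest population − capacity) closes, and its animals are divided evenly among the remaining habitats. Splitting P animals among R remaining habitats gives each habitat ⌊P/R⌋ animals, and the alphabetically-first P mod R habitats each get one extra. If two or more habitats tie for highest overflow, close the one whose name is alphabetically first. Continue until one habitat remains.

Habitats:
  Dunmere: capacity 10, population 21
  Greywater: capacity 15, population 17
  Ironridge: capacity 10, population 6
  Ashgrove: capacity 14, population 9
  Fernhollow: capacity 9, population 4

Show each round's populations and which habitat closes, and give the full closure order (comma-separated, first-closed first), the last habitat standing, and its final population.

Closure order: Dunmere, Greywater, Ashgrove, Fernhollow
Last habitat: Ironridge with 57 animals

Round 1: Ashgrove=9 Dunmere=21 Fernhollow=4 Greywater=17 Ironridge=6 → close Dunmere (overflow 11)
  21÷4 = 5 each, +1 to first 1
Round 2: Ashgrove=15 Fernhollow=9 Greywater=22 Ironridge=11 → close Greywater (overflow 7)
  22÷3 = 7 each, +1 to first 1
Round 3: Ashgrove=23 Fernhollow=16 Ironridge=18 → close Ashgrove (overflow 9)
  23÷2 = 11 each, +1 to first 1
Round 4: Fernhollow=28 Ironridge=29 → close Fernhollow (overflow 19)
  28÷1 = 28 each, +1 to first 0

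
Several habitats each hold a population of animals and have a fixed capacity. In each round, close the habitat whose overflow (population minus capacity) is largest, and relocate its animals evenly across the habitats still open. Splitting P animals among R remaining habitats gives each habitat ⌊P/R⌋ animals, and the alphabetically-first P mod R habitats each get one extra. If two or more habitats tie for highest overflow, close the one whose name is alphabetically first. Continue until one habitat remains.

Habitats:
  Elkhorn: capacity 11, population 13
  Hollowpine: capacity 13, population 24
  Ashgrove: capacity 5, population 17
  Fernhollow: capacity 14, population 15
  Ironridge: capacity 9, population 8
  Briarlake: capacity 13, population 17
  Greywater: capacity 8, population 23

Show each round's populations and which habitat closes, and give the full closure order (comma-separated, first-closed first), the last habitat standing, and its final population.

Round 1: Ashgrove=17 Briarlake=17 Elkhorn=13 Fernhollow=15 Greywater=23 Hollowpine=24 Ironridge=8 → close Greywater (overflow 15)
  23÷6 = 3 each, +1 to first 5
Round 2: Ashgrove=21 Briarlake=21 Elkhorn=17 Fernhollow=19 Hollowpine=28 Ironridge=11 → close Ashgrove (overflow 16)
  21÷5 = 4 each, +1 to first 1
Round 3: Briarlake=26 Elkhorn=21 Fernhollow=23 Hollowpine=32 Ironridge=15 → close Hollowpine (overflow 19)
  32÷4 = 8 each, +1 to first 0
Round 4: Briarlake=34 Elkhorn=29 Fernhollow=31 Ironridge=23 → close Briarlake (overflow 21)
  34÷3 = 11 each, +1 to first 1
Round 5: Elkhorn=41 Fernhollow=42 Ironridge=34 → close Elkhorn (overflow 30)
  41÷2 = 20 each, +1 to first 1
Round 6: Fernhollow=63 Ironridge=54 → close Fernhollow (overflow 49)
  63÷1 = 63 each, +1 to first 0

Closure order: Greywater, Ashgrove, Hollowpine, Briarlake, Elkhorn, Fernhollow
Last habitat: Ironridge with 117 animals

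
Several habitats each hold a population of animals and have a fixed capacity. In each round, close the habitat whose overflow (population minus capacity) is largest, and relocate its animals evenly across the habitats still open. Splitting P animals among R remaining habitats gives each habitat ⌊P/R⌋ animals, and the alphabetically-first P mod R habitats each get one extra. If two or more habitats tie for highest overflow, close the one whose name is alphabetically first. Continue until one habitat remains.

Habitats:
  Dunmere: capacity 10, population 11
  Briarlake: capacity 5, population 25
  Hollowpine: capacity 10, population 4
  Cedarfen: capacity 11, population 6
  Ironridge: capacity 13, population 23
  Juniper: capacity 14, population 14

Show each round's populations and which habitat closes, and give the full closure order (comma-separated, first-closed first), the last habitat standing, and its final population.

Closure order: Briarlake, Ironridge, Dunmere, Juniper, Cedarfen
Last habitat: Hollowpine with 83 animals

Round 1: Briarlake=25 Cedarfen=6 Dunmere=11 Hollowpine=4 Ironridge=23 Juniper=14 → close Briarlake (overflow 20)
  25÷5 = 5 each, +1 to first 0
Round 2: Cedarfen=11 Dunmere=16 Hollowpine=9 Ironridge=28 Juniper=19 → close Ironridge (overflow 15)
  28÷4 = 7 each, +1 to first 0
Round 3: Cedarfen=18 Dunmere=23 Hollowpine=16 Juniper=26 → close Dunmere (overflow 13)
  23÷3 = 7 each, +1 to first 2
Round 4: Cedarfen=26 Hollowpine=24 Juniper=33 → close Juniper (overflow 19)
  33÷2 = 16 each, +1 to first 1
Round 5: Cedarfen=43 Hollowpine=40 → close Cedarfen (overflow 32)
  43÷1 = 43 each, +1 to first 0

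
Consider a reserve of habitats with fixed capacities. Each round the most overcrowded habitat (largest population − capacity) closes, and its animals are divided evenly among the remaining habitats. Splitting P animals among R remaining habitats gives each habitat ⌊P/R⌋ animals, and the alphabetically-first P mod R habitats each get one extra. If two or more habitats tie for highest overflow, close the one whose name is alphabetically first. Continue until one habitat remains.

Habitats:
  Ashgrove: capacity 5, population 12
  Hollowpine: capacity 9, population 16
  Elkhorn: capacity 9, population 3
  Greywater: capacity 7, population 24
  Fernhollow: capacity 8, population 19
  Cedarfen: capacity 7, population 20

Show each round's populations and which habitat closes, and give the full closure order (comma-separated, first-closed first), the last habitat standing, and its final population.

Round 1: Ashgrove=12 Cedarfen=20 Elkhorn=3 Fernhollow=19 Greywater=24 Hollowpine=16 → close Greywater (overflow 17)
  24÷5 = 4 each, +1 to first 4
Round 2: Ashgrove=17 Cedarfen=25 Elkhorn=8 Fernhollow=24 Hollowpine=20 → close Cedarfen (overflow 18)
  25÷4 = 6 each, +1 to first 1
Round 3: Ashgrove=24 Elkhorn=14 Fernhollow=30 Hollowpine=26 → close Fernhollow (overflow 22)
  30÷3 = 10 each, +1 to first 0
Round 4: Ashgrove=34 Elkhorn=24 Hollowpine=36 → close Ashgrove (overflow 29)
  34÷2 = 17 each, +1 to first 0
Round 5: Elkhorn=41 Hollowpine=53 → close Hollowpine (overflow 44)
  53÷1 = 53 each, +1 to first 0

Closure order: Greywater, Cedarfen, Fernhollow, Ashgrove, Hollowpine
Last habitat: Elkhorn with 94 animals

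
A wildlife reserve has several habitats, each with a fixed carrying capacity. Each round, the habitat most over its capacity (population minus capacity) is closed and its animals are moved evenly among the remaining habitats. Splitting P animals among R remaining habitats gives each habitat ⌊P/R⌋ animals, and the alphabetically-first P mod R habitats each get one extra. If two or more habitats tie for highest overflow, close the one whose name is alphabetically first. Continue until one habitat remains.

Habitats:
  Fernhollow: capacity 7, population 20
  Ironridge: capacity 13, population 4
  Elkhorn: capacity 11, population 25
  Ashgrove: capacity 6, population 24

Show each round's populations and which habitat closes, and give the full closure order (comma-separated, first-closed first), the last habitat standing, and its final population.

Closure order: Ashgrove, Elkhorn, Fernhollow
Last habitat: Ironridge with 73 animals

Round 1: Ashgrove=24 Elkhorn=25 Fernhollow=20 Ironridge=4 → close Ashgrove (overflow 18)
  24÷3 = 8 each, +1 to first 0
Round 2: Elkhorn=33 Fernhollow=28 Ironridge=12 → close Elkhorn (overflow 22)
  33÷2 = 16 each, +1 to first 1
Round 3: Fernhollow=45 Ironridge=28 → close Fernhollow (overflow 38)
  45÷1 = 45 each, +1 to first 0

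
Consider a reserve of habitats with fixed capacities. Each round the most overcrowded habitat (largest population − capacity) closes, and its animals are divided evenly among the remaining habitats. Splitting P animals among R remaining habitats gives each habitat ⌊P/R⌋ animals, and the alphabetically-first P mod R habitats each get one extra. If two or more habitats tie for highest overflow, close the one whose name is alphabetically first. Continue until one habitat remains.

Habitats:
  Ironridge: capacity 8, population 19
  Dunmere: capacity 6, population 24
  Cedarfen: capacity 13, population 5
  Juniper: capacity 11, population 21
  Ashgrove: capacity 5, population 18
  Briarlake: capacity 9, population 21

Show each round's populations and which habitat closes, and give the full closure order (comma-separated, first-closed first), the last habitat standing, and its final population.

Closure order: Dunmere, Ashgrove, Briarlake, Ironridge, Juniper
Last habitat: Cedarfen with 108 animals

Round 1: Ashgrove=18 Briarlake=21 Cedarfen=5 Dunmere=24 Ironridge=19 Juniper=21 → close Dunmere (overflow 18)
  24÷5 = 4 each, +1 to first 4
Round 2: Ashgrove=23 Briarlake=26 Cedarfen=10 Ironridge=24 Juniper=25 → close Ashgrove (overflow 18)
  23÷4 = 5 each, +1 to first 3
Round 3: Briarlake=32 Cedarfen=16 Ironridge=30 Juniper=30 → close Briarlake (overflow 23)
  32÷3 = 10 each, +1 to first 2
Round 4: Cedarfen=27 Ironridge=41 Juniper=40 → close Ironridge (overflow 33)
  41÷2 = 20 each, +1 to first 1
Round 5: Cedarfen=48 Juniper=60 → close Juniper (overflow 49)
  60÷1 = 60 each, +1 to first 0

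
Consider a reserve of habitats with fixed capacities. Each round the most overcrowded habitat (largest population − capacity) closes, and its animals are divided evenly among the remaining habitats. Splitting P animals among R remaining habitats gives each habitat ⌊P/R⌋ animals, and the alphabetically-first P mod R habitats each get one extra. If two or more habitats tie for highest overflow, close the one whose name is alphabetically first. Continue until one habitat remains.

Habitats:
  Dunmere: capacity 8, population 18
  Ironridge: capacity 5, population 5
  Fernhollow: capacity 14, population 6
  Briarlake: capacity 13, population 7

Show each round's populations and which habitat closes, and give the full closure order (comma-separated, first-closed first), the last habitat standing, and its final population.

Round 1: Briarlake=7 Dunmere=18 Fernhollow=6 Ironridge=5 → close Dunmere (overflow 10)
  18÷3 = 6 each, +1 to first 0
Round 2: Briarlake=13 Fernhollow=12 Ironridge=11 → close Ironridge (overflow 6)
  11÷2 = 5 each, +1 to first 1
Round 3: Briarlake=19 Fernhollow=17 → close Briarlake (overflow 6)
  19÷1 = 19 each, +1 to first 0

Closure order: Dunmere, Ironridge, Briarlake
Last habitat: Fernhollow with 36 animals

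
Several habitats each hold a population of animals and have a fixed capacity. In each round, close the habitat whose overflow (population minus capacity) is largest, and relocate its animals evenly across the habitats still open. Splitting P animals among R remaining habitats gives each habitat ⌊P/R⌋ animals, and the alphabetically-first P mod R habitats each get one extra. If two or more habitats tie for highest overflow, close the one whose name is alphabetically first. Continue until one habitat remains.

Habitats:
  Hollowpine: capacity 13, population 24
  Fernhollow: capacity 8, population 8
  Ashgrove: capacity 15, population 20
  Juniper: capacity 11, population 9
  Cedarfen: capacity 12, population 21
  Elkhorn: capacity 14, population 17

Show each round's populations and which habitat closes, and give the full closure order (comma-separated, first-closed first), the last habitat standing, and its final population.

Round 1: Ashgrove=20 Cedarfen=21 Elkhorn=17 Fernhollow=8 Hollowpine=24 Juniper=9 → close Hollowpine (overflow 11)
  24÷5 = 4 each, +1 to first 4
Round 2: Ashgrove=25 Cedarfen=26 Elkhorn=22 Fernhollow=13 Juniper=13 → close Cedarfen (overflow 14)
  26÷4 = 6 each, +1 to first 2
Round 3: Ashgrove=32 Elkhorn=29 Fernhollow=19 Juniper=19 → close Ashgrove (overflow 17)
  32÷3 = 10 each, +1 to first 2
Round 4: Elkhorn=40 Fernhollow=30 Juniper=29 → close Elkhorn (overflow 26)
  40÷2 = 20 each, +1 to first 0
Round 5: Fernhollow=50 Juniper=49 → close Fernhollow (overflow 42)
  50÷1 = 50 each, +1 to first 0

Closure order: Hollowpine, Cedarfen, Ashgrove, Elkhorn, Fernhollow
Last habitat: Juniper with 99 animals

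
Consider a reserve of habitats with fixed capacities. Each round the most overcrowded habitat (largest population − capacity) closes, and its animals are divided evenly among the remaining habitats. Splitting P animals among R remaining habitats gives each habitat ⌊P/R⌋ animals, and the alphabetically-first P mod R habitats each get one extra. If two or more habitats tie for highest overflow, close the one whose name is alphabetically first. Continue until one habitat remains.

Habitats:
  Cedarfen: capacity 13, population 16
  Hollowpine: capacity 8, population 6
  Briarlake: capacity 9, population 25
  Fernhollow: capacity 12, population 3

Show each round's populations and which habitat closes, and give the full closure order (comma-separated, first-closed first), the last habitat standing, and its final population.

Closure order: Briarlake, Cedarfen, Hollowpine
Last habitat: Fernhollow with 50 animals

Round 1: Briarlake=25 Cedarfen=16 Fernhollow=3 Hollowpine=6 → close Briarlake (overflow 16)
  25÷3 = 8 each, +1 to first 1
Round 2: Cedarfen=25 Fernhollow=11 Hollowpine=14 → close Cedarfen (overflow 12)
  25÷2 = 12 each, +1 to first 1
Round 3: Fernhollow=24 Hollowpine=26 → close Hollowpine (overflow 18)
  26÷1 = 26 each, +1 to first 0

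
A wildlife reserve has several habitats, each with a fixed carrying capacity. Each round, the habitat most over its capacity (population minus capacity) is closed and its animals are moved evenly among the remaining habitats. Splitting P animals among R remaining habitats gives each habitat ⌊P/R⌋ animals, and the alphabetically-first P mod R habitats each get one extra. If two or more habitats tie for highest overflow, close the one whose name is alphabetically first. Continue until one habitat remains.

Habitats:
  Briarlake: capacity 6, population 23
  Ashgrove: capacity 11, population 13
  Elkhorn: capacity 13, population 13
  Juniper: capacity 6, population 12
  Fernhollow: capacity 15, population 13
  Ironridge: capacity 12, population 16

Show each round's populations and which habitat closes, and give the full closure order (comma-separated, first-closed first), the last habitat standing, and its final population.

Closure order: Briarlake, Juniper, Ironridge, Ashgrove, Elkhorn
Last habitat: Fernhollow with 90 animals

Round 1: Ashgrove=13 Briarlake=23 Elkhorn=13 Fernhollow=13 Ironridge=16 Juniper=12 → close Briarlake (overflow 17)
  23÷5 = 4 each, +1 to first 3
Round 2: Ashgrove=18 Elkhorn=18 Fernhollow=18 Ironridge=20 Juniper=16 → close Juniper (overflow 10)
  16÷4 = 4 each, +1 to first 0
Round 3: Ashgrove=22 Elkhorn=22 Fernhollow=22 Ironridge=24 → close Ironridge (overflow 12)
  24÷3 = 8 each, +1 to first 0
Round 4: Ashgrove=30 Elkhorn=30 Fernhollow=30 → close Ashgrove (overflow 19)
  30÷2 = 15 each, +1 to first 0
Round 5: Elkhorn=45 Fernhollow=45 → close Elkhorn (overflow 32)
  45÷1 = 45 each, +1 to first 0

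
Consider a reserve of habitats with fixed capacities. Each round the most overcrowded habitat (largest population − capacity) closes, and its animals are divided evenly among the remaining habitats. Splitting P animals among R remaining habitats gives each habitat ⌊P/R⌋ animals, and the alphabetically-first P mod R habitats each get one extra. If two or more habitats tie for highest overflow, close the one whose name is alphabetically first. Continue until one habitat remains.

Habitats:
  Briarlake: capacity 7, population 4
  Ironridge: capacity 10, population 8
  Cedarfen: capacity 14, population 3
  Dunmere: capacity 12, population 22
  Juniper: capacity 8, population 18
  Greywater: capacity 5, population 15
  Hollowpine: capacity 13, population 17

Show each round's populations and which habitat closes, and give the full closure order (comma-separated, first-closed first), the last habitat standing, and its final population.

Closure order: Dunmere, Greywater, Juniper, Hollowpine, Briarlake, Ironridge
Last habitat: Cedarfen with 87 animals

Round 1: Briarlake=4 Cedarfen=3 Dunmere=22 Greywater=15 Hollowpine=17 Ironridge=8 Juniper=18 → close Dunmere (overflow 10)
  22÷6 = 3 each, +1 to first 4
Round 2: Briarlake=8 Cedarfen=7 Greywater=19 Hollowpine=21 Ironridge=11 Juniper=21 → close Greywater (overflow 14)
  19÷5 = 3 each, +1 to first 4
Round 3: Briarlake=12 Cedarfen=11 Hollowpine=25 Ironridge=15 Juniper=24 → close Juniper (overflow 16)
  24÷4 = 6 each, +1 to first 0
Round 4: Briarlake=18 Cedarfen=17 Hollowpine=31 Ironridge=21 → close Hollowpine (overflow 18)
  31÷3 = 10 each, +1 to first 1
Round 5: Briarlake=29 Cedarfen=27 Ironridge=31 → close Briarlake (overflow 22)
  29÷2 = 14 each, +1 to first 1
Round 6: Cedarfen=42 Ironridge=45 → close Ironridge (overflow 35)
  45÷1 = 45 each, +1 to first 0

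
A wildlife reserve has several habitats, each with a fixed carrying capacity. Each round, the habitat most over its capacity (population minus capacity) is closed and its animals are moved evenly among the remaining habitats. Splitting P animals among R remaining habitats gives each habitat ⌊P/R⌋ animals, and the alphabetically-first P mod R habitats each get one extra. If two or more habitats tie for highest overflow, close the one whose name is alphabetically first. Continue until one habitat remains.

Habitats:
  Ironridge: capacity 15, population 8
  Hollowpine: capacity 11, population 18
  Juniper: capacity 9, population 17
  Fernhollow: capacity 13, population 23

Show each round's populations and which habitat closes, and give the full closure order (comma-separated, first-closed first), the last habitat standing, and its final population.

Closure order: Fernhollow, Hollowpine, Juniper
Last habitat: Ironridge with 66 animals

Round 1: Fernhollow=23 Hollowpine=18 Ironridge=8 Juniper=17 → close Fernhollow (overflow 10)
  23÷3 = 7 each, +1 to first 2
Round 2: Hollowpine=26 Ironridge=16 Juniper=24 → close Hollowpine (overflow 15)
  26÷2 = 13 each, +1 to first 0
Round 3: Ironridge=29 Juniper=37 → close Juniper (overflow 28)
  37÷1 = 37 each, +1 to first 0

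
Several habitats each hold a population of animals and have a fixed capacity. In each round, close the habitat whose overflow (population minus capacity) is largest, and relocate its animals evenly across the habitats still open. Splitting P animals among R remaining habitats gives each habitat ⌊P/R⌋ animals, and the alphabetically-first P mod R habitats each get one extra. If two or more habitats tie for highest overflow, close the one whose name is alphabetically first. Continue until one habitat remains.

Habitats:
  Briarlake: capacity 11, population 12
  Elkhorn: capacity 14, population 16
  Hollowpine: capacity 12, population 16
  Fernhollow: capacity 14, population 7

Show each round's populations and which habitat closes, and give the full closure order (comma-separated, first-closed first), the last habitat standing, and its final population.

Closure order: Hollowpine, Briarlake, Elkhorn
Last habitat: Fernhollow with 51 animals

Round 1: Briarlake=12 Elkhorn=16 Fernhollow=7 Hollowpine=16 → close Hollowpine (overflow 4)
  16÷3 = 5 each, +1 to first 1
Round 2: Briarlake=18 Elkhorn=21 Fernhollow=12 → close Briarlake (overflow 7)
  18÷2 = 9 each, +1 to first 0
Round 3: Elkhorn=30 Fernhollow=21 → close Elkhorn (overflow 16)
  30÷1 = 30 each, +1 to first 0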